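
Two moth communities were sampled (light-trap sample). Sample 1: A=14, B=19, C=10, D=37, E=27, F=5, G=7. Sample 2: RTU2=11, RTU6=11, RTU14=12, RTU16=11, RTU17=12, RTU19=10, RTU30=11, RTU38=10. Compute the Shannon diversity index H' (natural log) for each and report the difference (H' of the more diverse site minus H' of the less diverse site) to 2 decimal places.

Sample 1: N=119, proportions 0.117647, 0.159664, 0.084034, 0.310924, 0.226891, 0.042017, 0.058824, giving H' = 1.752425 (working shown to 6 dp, full precision carried).
Sample 2: N=88, proportions 0.125, 0.125, 0.136364, 0.125, 0.136364, 0.113636, 0.125, 0.113636, giving H' = 2.077373.
Difference = |1.752425 − 2.077373| = 0.324948, i.e. 0.32 to 2 decimal places.

0.32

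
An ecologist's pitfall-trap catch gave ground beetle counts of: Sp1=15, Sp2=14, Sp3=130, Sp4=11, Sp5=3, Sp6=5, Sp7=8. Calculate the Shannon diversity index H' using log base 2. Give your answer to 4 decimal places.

Total N = 15+14+130+11+3+5+8 = 186, so the proportions are 0.080645, 0.075269, 0.698925, 0.05914, 0.016129, 0.026882, 0.043011 (working shown to 6 dp, full precision carried).
Each pᵢ log₂ pᵢ term: 0.080645×(-3.632268)=-0.292925, 0.075269×(-3.731804)=-0.280888, 0.698925×(-0.516791)=-0.361198, 0.05914×(-4.079727)=-0.241274, 0.016129×(-5.954196)=-0.096035, 0.026882×(-5.217231)=-0.140248, 0.043011×(-4.539159)=-0.195233.
Sum = -1.607802, so H' = 1.6078.

1.6078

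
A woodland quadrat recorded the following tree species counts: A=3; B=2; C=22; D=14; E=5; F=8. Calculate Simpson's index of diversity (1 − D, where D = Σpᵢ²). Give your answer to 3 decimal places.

Total N = 3+2+22+14+5+8 = 54, so the proportions are 0.05556, 0.03704, 0.40741, 0.25926, 0.09259, 0.14815 (working shown to 5 dp, full precision carried).
D = 0.05556² + 0.03704² + 0.40741² + 0.25926² + 0.09259² + 0.14815² = 0.00309 + 0.00137 + 0.16598 + 0.06722 + 0.00857 + 0.02195 = 0.26818.
So 1 − D = 0.73182, i.e. 0.732 to 3 decimal places.

0.732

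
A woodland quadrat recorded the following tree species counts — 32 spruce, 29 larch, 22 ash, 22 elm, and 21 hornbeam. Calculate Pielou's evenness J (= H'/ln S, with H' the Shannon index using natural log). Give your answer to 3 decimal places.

Total N = 32+29+22+22+21 = 126, so the proportions are 0.25397, 0.23016, 0.1746, 0.1746, 0.16667 (working shown to 5 dp, full precision carried).
H' = −Σ pᵢ ln pᵢ = −((-0.34808) + (-0.33810) + (-0.30472) + (-0.30472) + (-0.29863)) = 1.59425.
With S = 5 species, ln S = 1.60944, so J = 1.59425/1.60944 = 0.99056, i.e. 0.991 to 3 decimal places.

0.991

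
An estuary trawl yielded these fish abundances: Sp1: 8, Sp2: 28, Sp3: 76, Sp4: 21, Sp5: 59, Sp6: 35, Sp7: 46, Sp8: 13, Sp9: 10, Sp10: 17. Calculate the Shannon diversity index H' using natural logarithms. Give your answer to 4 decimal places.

2.0763

Total N = 8+28+76+21+59+35+46+13+10+17 = 313, so the proportions are 0.025559, 0.089457, 0.242812, 0.067093, 0.188498, 0.111821, 0.146965, 0.041534, 0.031949, 0.054313 (working shown to 6 dp, full precision carried).
Each pᵢ ln pᵢ term: 0.025559×(-3.666762)=-0.093719, 0.089457×(-2.413999)=-0.215949, 0.242812×(-1.415470)=-0.343692, 0.067093×(-2.701681)=-0.181263, 0.188498×(-1.668666)=-0.314541, 0.111821×(-2.190855)=-0.244984, 0.146965×(-1.917562)=-0.281814, 0.041534×(-3.181254)=-0.132129, 0.031949×(-3.443618)=-0.110020, 0.054313×(-2.912990)=-0.158214.
Sum = -2.076324, so H' = 2.0763.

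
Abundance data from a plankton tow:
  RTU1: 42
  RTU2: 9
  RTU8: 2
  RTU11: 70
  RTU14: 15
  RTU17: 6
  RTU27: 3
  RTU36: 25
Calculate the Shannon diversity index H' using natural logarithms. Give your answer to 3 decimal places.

1.597

Total N = 42+9+2+70+15+6+3+25 = 172, so the proportions are 0.24419, 0.05233, 0.01163, 0.40698, 0.08721, 0.03488, 0.01744, 0.14535 (working shown to 5 dp, full precision carried).
Each pᵢ ln pᵢ term: 0.24419×(-1.40982)=-0.34426, 0.05233×(-2.95027)=-0.15437, 0.01163×(-4.45435)=-0.05179, 0.40698×(-0.89900)=-0.36587, 0.08721×(-2.43944)=-0.21274, 0.03488×(-3.35574)=-0.11706, 0.01744×(-4.04888)=-0.07062, 0.14535×(-1.92862)=-0.28032.
Sum = -1.59705, so H' = 1.597.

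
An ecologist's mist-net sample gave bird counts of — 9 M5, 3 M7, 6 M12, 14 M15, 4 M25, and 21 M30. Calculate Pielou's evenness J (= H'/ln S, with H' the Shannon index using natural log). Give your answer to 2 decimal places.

Total N = 9+3+6+14+4+21 = 57, so the proportions are 0.1579, 0.0526, 0.1053, 0.2456, 0.0702, 0.3684 (working shown to 4 dp, full precision carried).
H' = −Σ pᵢ ln pᵢ = −((-0.2914) + (-0.1550) + (-0.2370) + (-0.3448) + (-0.1864) + (-0.3679)) = 1.5826.
With S = 6 species, ln S = 1.7918, so J = 1.5826/1.7918 = 0.8832, i.e. 0.88 to 2 decimal places.

0.88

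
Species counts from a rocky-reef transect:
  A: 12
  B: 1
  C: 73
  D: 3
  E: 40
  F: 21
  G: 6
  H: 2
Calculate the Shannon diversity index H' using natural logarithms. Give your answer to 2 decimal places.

Total N = 12+1+73+3+40+21+6+2 = 158, so the proportions are 0.0759, 0.0063, 0.462, 0.019, 0.2532, 0.1329, 0.038, 0.0127 (working shown to 4 dp, full precision carried).
Each pᵢ ln pᵢ term: 0.0759×(-2.5777)=-0.1958, 0.0063×(-5.0626)=-0.0320, 0.462×(-0.7721)=-0.3567, 0.019×(-3.9640)=-0.0753, 0.2532×(-1.3737)=-0.3478, 0.1329×(-2.0181)=-0.2682, 0.038×(-3.2708)=-0.1242, 0.0127×(-4.3694)=-0.0553.
Sum = -1.4553, so H' = 1.46.

1.46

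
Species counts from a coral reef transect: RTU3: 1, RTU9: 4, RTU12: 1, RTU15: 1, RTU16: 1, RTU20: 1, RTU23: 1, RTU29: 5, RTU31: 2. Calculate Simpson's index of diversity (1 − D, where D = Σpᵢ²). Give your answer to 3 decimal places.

Total N = 1+4+1+1+1+1+1+5+2 = 17, so the proportions are 0.05882, 0.23529, 0.05882, 0.05882, 0.05882, 0.05882, 0.05882, 0.29412, 0.11765 (working shown to 5 dp, full precision carried).
D = 0.05882² + 0.23529² + 0.05882² + 0.05882² + 0.05882² + 0.05882² + 0.05882² + 0.29412² + 0.11765² = 0.00346 + 0.05536 + 0.00346 + 0.00346 + 0.00346 + 0.00346 + 0.00346 + 0.08651 + 0.01384 = 0.17647.
So 1 − D = 0.82353, i.e. 0.824 to 3 decimal places.

0.824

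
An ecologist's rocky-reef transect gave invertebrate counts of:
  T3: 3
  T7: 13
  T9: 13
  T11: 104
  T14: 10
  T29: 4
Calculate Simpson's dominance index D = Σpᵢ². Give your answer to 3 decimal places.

0.522

Total N = 3+13+13+104+10+4 = 147, so the proportions are 0.02041, 0.08844, 0.08844, 0.70748, 0.06803, 0.02721 (working shown to 5 dp, full precision carried).
D = 0.02041² + 0.08844² + 0.08844² + 0.70748² + 0.06803² + 0.02721² = 0.00042 + 0.00782 + 0.00782 + 0.50053 + 0.00463 + 0.00074 = 0.52196.
To 3 decimal places, D = 0.522.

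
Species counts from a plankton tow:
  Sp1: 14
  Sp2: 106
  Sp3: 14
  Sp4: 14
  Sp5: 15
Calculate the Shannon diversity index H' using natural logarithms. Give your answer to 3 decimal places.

Total N = 14+106+14+14+15 = 163, so the proportions are 0.08589, 0.65031, 0.08589, 0.08589, 0.09202 (working shown to 5 dp, full precision carried).
Each pᵢ ln pᵢ term: 0.08589×(-2.45469)=-0.21083, 0.65031×(-0.43031)=-0.27983, 0.08589×(-2.45469)=-0.21083, 0.08589×(-2.45469)=-0.21083, 0.09202×(-2.38570)=-0.21954.
Sum = -1.13187, so H' = 1.132.

1.132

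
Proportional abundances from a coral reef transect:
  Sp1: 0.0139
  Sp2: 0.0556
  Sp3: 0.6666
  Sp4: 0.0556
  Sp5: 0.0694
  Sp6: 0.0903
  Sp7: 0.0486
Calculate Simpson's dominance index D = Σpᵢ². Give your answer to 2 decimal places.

0.47

D = 0.0139² + 0.0556² + 0.6666² + 0.0556² + 0.0694² + 0.0903² + 0.0486² = 0.0002 + 0.0031 + 0.4444 + 0.0031 + 0.0048 + 0.0082 + 0.0024 = 0.4661 (working shown to 4 dp, full precision carried).
To 2 decimal places, D = 0.47.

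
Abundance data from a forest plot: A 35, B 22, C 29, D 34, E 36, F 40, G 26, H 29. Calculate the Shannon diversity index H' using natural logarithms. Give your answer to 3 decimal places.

2.064

Total N = 35+22+29+34+36+40+26+29 = 251, so the proportions are 0.13944, 0.08765, 0.11554, 0.13546, 0.14343, 0.15936, 0.10359, 0.11554 (working shown to 5 dp, full precision carried).
Each pᵢ ln pᵢ term: 0.13944×(-1.97010)=-0.27472, 0.08765×(-2.43441)=-0.21337, 0.11554×(-2.15816)=-0.24935, 0.13546×(-1.99909)=-0.27079, 0.14343×(-1.94193)=-0.27852, 0.15936×(-1.83657)=-0.29268, 0.10359×(-2.26736)=-0.23487, 0.11554×(-2.15816)=-0.24935.
Sum = -2.06365, so H' = 2.064.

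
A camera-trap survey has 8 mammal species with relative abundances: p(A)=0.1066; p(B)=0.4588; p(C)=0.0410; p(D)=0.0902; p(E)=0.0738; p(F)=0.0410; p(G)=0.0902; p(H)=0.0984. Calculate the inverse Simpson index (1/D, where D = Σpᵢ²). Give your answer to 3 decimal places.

D = 0.1066² + 0.4588² + 0.041² + 0.0902² + 0.0738² + 0.041² + 0.0902² + 0.0984² = 0.0113636 + 0.2104974 + 0.0016810 + 0.0081360 + 0.0054464 + 0.0016810 + 0.0081360 + 0.0096826 = 0.2566241 (working shown to 7 dp, full precision carried).
So 1/D = 3.89675, i.e. 3.897 to 3 decimal places.

3.897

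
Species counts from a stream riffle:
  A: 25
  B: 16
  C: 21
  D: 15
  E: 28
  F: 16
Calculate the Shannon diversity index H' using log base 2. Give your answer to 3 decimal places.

Total N = 25+16+21+15+28+16 = 121, so the proportions are 0.20661, 0.13223, 0.17355, 0.12397, 0.2314, 0.13223 (working shown to 5 dp, full precision carried).
Each pᵢ log₂ pᵢ term: 0.20661×(-2.27501)=-0.47004, 0.13223×(-2.91886)=-0.38597, 0.17355×(-2.52655)=-0.43849, 0.12397×(-3.01197)=-0.37339, 0.2314×(-2.11151)=-0.48861, 0.13223×(-2.91886)=-0.38597.
Sum = -2.54246, so H' = 2.542.

2.542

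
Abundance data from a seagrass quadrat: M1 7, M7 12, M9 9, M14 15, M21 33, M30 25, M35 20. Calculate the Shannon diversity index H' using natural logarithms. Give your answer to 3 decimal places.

1.824

Total N = 7+12+9+15+33+25+20 = 121, so the proportions are 0.05785, 0.09917, 0.07438, 0.12397, 0.27273, 0.20661, 0.16529 (working shown to 5 dp, full precision carried).
Each pᵢ ln pᵢ term: 0.05785×(-2.84988)=-0.16487, 0.09917×(-2.31088)=-0.22918, 0.07438×(-2.59857)=-0.19328, 0.12397×(-2.08774)=-0.25881, 0.27273×(-1.29928)=-0.35435, 0.20661×(-1.57691)=-0.32581, 0.16529×(-1.80006)=-0.29753.
Sum = -1.82383, so H' = 1.824.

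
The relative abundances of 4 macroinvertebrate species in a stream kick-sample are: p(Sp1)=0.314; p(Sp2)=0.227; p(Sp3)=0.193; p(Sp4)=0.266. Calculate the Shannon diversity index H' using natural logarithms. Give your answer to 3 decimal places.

Each pᵢ ln pᵢ term (working shown to 5 dp, full precision carried): 0.314×(-1.15836)=-0.36373, 0.227×(-1.48281)=-0.33660, 0.193×(-1.64507)=-0.31750, 0.266×(-1.32426)=-0.35225.
Sum = -1.37007, so H' = 1.370.

1.370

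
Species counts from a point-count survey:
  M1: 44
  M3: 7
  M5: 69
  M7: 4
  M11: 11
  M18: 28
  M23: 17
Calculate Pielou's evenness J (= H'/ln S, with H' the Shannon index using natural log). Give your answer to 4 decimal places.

Total N = 44+7+69+4+11+28+17 = 180, so the proportions are 0.244444, 0.038889, 0.383333, 0.022222, 0.061111, 0.155556, 0.094444 (working shown to 6 dp, full precision carried).
H' = −Σ pᵢ ln pᵢ = −((-0.344365) + (-0.126274) + (-0.367559) + (-0.084592) + (-0.170809) + (-0.289450) + (-0.222865)) = 1.605916.
With S = 7 species, ln S = 1.945910, so J = 1.605916/1.945910 = 0.825277, i.e. 0.8253 to 4 decimal places.

0.8253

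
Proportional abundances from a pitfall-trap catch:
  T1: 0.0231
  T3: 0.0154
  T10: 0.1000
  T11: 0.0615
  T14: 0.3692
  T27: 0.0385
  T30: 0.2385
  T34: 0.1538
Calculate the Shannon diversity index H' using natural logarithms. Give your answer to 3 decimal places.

Each pᵢ ln pᵢ term (working shown to 5 dp, full precision carried): 0.0231×(-3.76792)=-0.08704, 0.0154×(-4.17339)=-0.06427, 0.1×(-2.30259)=-0.23026, 0.0615×(-2.78872)=-0.17151, 0.3692×(-0.99642)=-0.36788, 0.0385×(-3.25710)=-0.12540, 0.2385×(-1.43339)=-0.34186, 0.1538×(-1.87210)=-0.28793.
Sum = -1.67614, so H' = 1.676.

1.676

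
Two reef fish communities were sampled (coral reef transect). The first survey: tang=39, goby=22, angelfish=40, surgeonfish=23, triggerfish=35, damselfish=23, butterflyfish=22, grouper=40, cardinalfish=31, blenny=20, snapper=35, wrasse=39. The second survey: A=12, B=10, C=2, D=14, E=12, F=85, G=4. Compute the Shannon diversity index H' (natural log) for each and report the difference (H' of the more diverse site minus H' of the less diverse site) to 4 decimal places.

The first survey: N=369, proportions 0.105691, 0.059621, 0.108401, 0.062331, 0.094851, 0.062331, 0.059621, 0.108401, 0.084011, 0.054201, 0.094851, 0.105691, giving H' = 2.451855 (working shown to 6 dp, full precision carried).
The second survey: N=139, proportions 0.086331, 0.071942, 0.014388, 0.100719, 0.086331, 0.611511, 0.028777, giving H' = 1.307371.
Difference = |2.451855 − 1.307371| = 1.144484, i.e. 1.1445 to 4 decimal places.

1.1445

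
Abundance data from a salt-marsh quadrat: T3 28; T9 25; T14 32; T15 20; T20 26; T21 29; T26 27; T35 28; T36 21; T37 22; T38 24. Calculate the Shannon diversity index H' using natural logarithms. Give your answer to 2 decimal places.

Total N = 28+25+32+20+26+29+27+28+21+22+24 = 282, so the proportions are 0.0993, 0.0887, 0.1135, 0.0709, 0.0922, 0.1028, 0.0957, 0.0993, 0.0745, 0.078, 0.0851 (working shown to 4 dp, full precision carried).
Each pᵢ ln pᵢ term: 0.0993×(-2.3097)=-0.2293, 0.0887×(-2.4230)=-0.2148, 0.1135×(-2.1762)=-0.2469, 0.0709×(-2.6462)=-0.1877, 0.0922×(-2.3838)=-0.2198, 0.1028×(-2.2746)=-0.2339, 0.0957×(-2.3461)=-0.2246, 0.0993×(-2.3097)=-0.2293, 0.0745×(-2.5974)=-0.1934, 0.078×(-2.5509)=-0.1990, 0.0851×(-2.4639)=-0.2097.
Sum = -2.3885, so H' = 2.39.

2.39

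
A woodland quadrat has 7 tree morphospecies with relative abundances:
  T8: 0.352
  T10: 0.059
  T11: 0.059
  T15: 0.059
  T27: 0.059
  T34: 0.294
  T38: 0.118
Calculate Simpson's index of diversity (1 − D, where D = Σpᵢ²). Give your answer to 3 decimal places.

0.762

D = 0.352² + 0.059² + 0.059² + 0.059² + 0.059² + 0.294² + 0.118² = 0.12390 + 0.00348 + 0.00348 + 0.00348 + 0.00348 + 0.08644 + 0.01392 = 0.23819 (working shown to 5 dp, full precision carried).
So 1 − D = 0.76181, i.e. 0.762 to 3 decimal places.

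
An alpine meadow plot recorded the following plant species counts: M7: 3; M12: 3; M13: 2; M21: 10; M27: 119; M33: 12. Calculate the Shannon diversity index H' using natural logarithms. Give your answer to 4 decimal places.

0.7789

Total N = 3+3+2+10+119+12 = 149, so the proportions are 0.020134, 0.020134, 0.013423, 0.067114, 0.798658, 0.080537 (working shown to 6 dp, full precision carried).
Each pᵢ ln pᵢ term: 0.020134×(-3.905334)=-0.078631, 0.020134×(-3.905334)=-0.078631, 0.013423×(-4.310799)=-0.057863, 0.067114×(-2.701361)=-0.181299, 0.798658×(-0.224823)=-0.179556, 0.080537×(-2.519040)=-0.202876.
Sum = -0.778856, so H' = 0.7789.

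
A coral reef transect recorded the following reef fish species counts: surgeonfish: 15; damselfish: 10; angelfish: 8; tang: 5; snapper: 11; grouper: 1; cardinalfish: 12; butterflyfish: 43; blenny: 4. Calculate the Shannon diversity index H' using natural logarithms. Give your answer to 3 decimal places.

1.831

Total N = 15+10+8+5+11+1+12+43+4 = 109, so the proportions are 0.13761, 0.09174, 0.07339, 0.04587, 0.10092, 0.00917, 0.11009, 0.3945, 0.0367 (working shown to 5 dp, full precision carried).
Each pᵢ ln pᵢ term: 0.13761×(-1.98330)=-0.27293, 0.09174×(-2.38876)=-0.21915, 0.07339×(-2.61191)=-0.19170, 0.04587×(-3.08191)=-0.14137, 0.10092×(-2.29345)=-0.23145, 0.00917×(-4.69135)=-0.04304, 0.11009×(-2.20644)=-0.24291, 0.3945×(-0.93015)=-0.36694, 0.0367×(-3.30505)=-0.12129.
Sum = -1.83078, so H' = 1.831.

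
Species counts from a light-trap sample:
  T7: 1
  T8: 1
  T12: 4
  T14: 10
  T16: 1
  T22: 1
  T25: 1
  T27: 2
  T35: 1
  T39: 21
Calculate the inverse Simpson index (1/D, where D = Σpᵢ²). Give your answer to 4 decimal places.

Total N = 1+1+4+10+1+1+1+2+1+21 = 43, so the proportions are 0.02325581, 0.02325581, 0.09302326, 0.23255814, 0.02325581, 0.02325581, 0.02325581, 0.04651163, 0.02325581, 0.48837209 (working shown to 8 dp, full precision carried).
D = 0.02325581² + 0.02325581² + 0.09302326² + 0.23255814² + 0.02325581² + 0.02325581² + 0.02325581² + 0.04651163² + 0.02325581² + 0.48837209² = 0.00054083 + 0.00054083 + 0.00865333 + 0.05408329 + 0.00054083 + 0.00054083 + 0.00054083 + 0.00216333 + 0.00054083 + 0.23850730 = 0.30665224.
So 1/D = 3.261023, i.e. 3.2610 to 4 decimal places.

3.2610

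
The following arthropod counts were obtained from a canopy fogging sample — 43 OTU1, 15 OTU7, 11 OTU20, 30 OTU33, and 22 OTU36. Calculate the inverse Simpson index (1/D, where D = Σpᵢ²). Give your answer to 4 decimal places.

Total N = 43+15+11+30+22 = 121, so the proportions are 0.3553719, 0.12396694, 0.09090909, 0.24793388, 0.18181818 (working shown to 8 dp, full precision carried).
D = 0.3553719² + 0.12396694² + 0.09090909² + 0.24793388² + 0.18181818² = 0.12628919 + 0.01536780 + 0.00826446 + 0.06147121 + 0.03305785 = 0.24445052.
So 1/D = 4.090807, i.e. 4.0908 to 4 decimal places.

4.0908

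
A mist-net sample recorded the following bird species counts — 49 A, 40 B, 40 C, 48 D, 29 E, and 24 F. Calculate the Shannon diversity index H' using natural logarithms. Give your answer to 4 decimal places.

1.7618

Total N = 49+40+40+48+29+24 = 230, so the proportions are 0.213043, 0.173913, 0.173913, 0.208696, 0.126087, 0.104348 (working shown to 6 dp, full precision carried).
Each pᵢ ln pᵢ term: 0.213043×(-1.546259)=-0.329420, 0.173913×(-1.749200)=-0.304209, 0.173913×(-1.749200)=-0.304209, 0.208696×(-1.566878)=-0.327001, 0.126087×(-2.070783)=-0.261099, 0.104348×(-2.260025)=-0.235829.
Sum = -1.761766, so H' = 1.7618.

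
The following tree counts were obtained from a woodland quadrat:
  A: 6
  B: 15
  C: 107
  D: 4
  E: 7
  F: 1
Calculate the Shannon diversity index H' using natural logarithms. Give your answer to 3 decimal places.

0.866

Total N = 6+15+107+4+7+1 = 140, so the proportions are 0.04286, 0.10714, 0.76429, 0.02857, 0.05, 0.00714 (working shown to 5 dp, full precision carried).
Each pᵢ ln pᵢ term: 0.04286×(-3.14988)=-0.13499, 0.10714×(-2.23359)=-0.23931, 0.76429×(-0.26881)=-0.20545, 0.02857×(-3.55535)=-0.10158, 0.05×(-2.99573)=-0.14979, 0.00714×(-4.94164)=-0.03530.
Sum = -0.86642, so H' = 0.866.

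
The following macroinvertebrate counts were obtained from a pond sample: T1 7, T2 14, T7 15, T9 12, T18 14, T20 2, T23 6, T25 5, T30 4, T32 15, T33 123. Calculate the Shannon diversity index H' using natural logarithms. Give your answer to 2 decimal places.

1.62

Total N = 7+14+15+12+14+2+6+5+4+15+123 = 217, so the proportions are 0.0323, 0.0645, 0.0691, 0.0553, 0.0645, 0.0092, 0.0276, 0.023, 0.0184, 0.0691, 0.5668 (working shown to 4 dp, full precision carried).
Each pᵢ ln pᵢ term: 0.0323×(-3.4340)=-0.1108, 0.0645×(-2.7408)=-0.1768, 0.0691×(-2.6718)=-0.1847, 0.0553×(-2.8950)=-0.1601, 0.0645×(-2.7408)=-0.1768, 0.0092×(-4.6868)=-0.0432, 0.0276×(-3.5881)=-0.0992, 0.023×(-3.7705)=-0.0869, 0.0184×(-3.9936)=-0.0736, 0.0691×(-2.6718)=-0.1847, 0.5668×(-0.5677)=-0.3218.
Sum = -1.6186, so H' = 1.62.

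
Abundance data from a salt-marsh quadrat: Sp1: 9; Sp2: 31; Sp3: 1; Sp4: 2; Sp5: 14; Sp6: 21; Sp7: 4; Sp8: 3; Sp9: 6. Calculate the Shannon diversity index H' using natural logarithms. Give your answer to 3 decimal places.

Total N = 9+31+1+2+14+21+4+3+6 = 91, so the proportions are 0.0989, 0.34066, 0.01099, 0.02198, 0.15385, 0.23077, 0.04396, 0.03297, 0.06593 (working shown to 5 dp, full precision carried).
Each pᵢ ln pᵢ term: 0.0989×(-2.31363)=-0.22882, 0.34066×(-1.07687)=-0.36685, 0.01099×(-4.51086)=-0.04957, 0.02198×(-3.81771)=-0.08391, 0.15385×(-1.87180)=-0.28797, 0.23077×(-1.46634)=-0.33839, 0.04396×(-3.12457)=-0.13734, 0.03297×(-3.41225)=-0.11249, 0.06593×(-2.71910)=-0.17928.
Sum = -1.78461, so H' = 1.785.

1.785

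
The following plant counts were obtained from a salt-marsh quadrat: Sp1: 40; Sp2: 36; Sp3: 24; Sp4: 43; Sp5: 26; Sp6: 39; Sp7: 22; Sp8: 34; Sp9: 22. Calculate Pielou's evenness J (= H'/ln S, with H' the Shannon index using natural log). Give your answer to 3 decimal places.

0.986

Total N = 40+36+24+43+26+39+22+34+22 = 286, so the proportions are 0.13986, 0.12587, 0.08392, 0.15035, 0.09091, 0.13636, 0.07692, 0.11888, 0.07692 (working shown to 5 dp, full precision carried).
H' = −Σ pᵢ ln pᵢ = −((-0.27512) + (-0.26087) + (-0.20794) + (-0.28488) + (-0.21799) + (-0.27170) + (-0.19730) + (-0.25317) + (-0.19730)) = 2.16628.
With S = 9 species, ln S = 2.19722, so J = 2.16628/2.19722 = 0.98592, i.e. 0.986 to 3 decimal places.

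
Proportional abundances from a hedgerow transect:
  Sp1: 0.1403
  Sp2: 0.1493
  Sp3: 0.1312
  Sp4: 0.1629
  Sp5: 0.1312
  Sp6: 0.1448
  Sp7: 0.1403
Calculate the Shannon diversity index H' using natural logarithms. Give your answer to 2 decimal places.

1.94

Each pᵢ ln pᵢ term (working shown to 4 dp, full precision carried): 0.1403×(-1.9640)=-0.2755, 0.1493×(-1.9018)=-0.2839, 0.1312×(-2.0310)=-0.2665, 0.1629×(-1.8146)=-0.2956, 0.1312×(-2.0310)=-0.2665, 0.1448×(-1.9324)=-0.2798, 0.1403×(-1.9640)=-0.2755.
Sum = -1.9434, so H' = 1.94.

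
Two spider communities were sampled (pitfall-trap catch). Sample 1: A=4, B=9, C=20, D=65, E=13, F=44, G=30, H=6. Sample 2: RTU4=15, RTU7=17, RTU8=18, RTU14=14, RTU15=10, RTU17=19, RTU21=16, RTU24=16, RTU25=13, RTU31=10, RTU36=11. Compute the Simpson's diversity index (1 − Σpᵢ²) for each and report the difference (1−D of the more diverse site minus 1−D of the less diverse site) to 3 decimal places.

Sample 1: N=191, proportions 0.0209424, 0.0471204, 0.104712, 0.3403141, 0.0680628, 0.2303665, 0.1570681, 0.0314136, giving 1−D = 0.7872043 (working shown to 7 dp, full precision carried).
Sample 2: N=159, proportions 0.0943396, 0.1069182, 0.1132075, 0.0880503, 0.0628931, 0.1194969, 0.1006289, 0.1006289, 0.081761, 0.0628931, 0.0691824, giving 1−D = 0.9051857.
Difference = |0.7872043 − 0.9051857| = 0.1179814, i.e. 0.118 to 3 decimal places.

0.118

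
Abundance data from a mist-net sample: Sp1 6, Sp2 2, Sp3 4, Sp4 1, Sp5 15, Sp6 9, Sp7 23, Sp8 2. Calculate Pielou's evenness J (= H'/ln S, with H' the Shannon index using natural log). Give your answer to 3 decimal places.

Total N = 6+2+4+1+15+9+23+2 = 62, so the proportions are 0.09677, 0.03226, 0.06452, 0.01613, 0.24194, 0.14516, 0.37097, 0.03226 (working shown to 5 dp, full precision carried).
H' = −Σ pᵢ ln pᵢ = −((-0.22600) + (-0.11077) + (-0.17683) + (-0.06657) + (-0.34333) + (-0.28015) + (-0.36787) + (-0.11077)) = 1.68229.
With S = 8 species, ln S = 2.07944, so J = 1.68229/2.07944 = 0.80901, i.e. 0.809 to 3 decimal places.

0.809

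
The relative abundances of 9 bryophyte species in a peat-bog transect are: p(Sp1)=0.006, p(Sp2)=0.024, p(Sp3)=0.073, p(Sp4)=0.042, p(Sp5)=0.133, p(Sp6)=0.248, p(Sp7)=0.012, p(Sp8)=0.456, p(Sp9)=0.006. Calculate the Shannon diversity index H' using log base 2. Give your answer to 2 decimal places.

Each pᵢ log₂ pᵢ term (working shown to 4 dp, full precision carried): 0.006×(-7.3808)=-0.0443, 0.024×(-5.3808)=-0.1291, 0.073×(-3.7760)=-0.2756, 0.042×(-4.5735)=-0.1921, 0.133×(-2.9105)=-0.3871, 0.248×(-2.0116)=-0.4989, 0.012×(-6.3808)=-0.0766, 0.456×(-1.1329)=-0.5166, 0.006×(-7.3808)=-0.0443.
Sum = -2.1646, so H' = 2.16.

2.16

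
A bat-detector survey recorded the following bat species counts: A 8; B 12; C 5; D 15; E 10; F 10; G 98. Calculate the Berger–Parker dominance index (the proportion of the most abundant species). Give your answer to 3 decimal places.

Total N = 8+12+5+15+10+10+98 = 158, so the proportions are 0.05063, 0.07595, 0.03165, 0.09494, 0.06329, 0.06329, 0.62025 (working shown to 5 dp, full precision carried).
The largest proportion is 0.62025, i.e. d = 0.620 to 3 decimal places.

0.620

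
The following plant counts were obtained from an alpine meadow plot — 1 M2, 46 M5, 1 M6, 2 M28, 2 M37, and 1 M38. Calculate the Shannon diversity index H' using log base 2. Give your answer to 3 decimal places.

0.858

Total N = 1+46+1+2+2+1 = 53, so the proportions are 0.01887, 0.86792, 0.01887, 0.03774, 0.03774, 0.01887 (working shown to 5 dp, full precision carried).
Each pᵢ log₂ pᵢ term: 0.01887×(-5.72792)=-0.10807, 0.86792×(-0.20436)=-0.17737, 0.01887×(-5.72792)=-0.10807, 0.03774×(-4.72792)=-0.17841, 0.03774×(-4.72792)=-0.17841, 0.01887×(-5.72792)=-0.10807.
Sum = -0.85841, so H' = 0.858.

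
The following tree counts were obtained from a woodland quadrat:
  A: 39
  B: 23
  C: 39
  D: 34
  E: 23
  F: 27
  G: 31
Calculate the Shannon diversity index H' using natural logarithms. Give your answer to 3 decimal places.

Total N = 39+23+39+34+23+27+31 = 216, so the proportions are 0.18056, 0.10648, 0.18056, 0.15741, 0.10648, 0.125, 0.14352 (working shown to 5 dp, full precision carried).
Each pᵢ ln pᵢ term: 0.18056×(-1.71172)=-0.30906, 0.10648×(-2.23978)=-0.23850, 0.18056×(-1.71172)=-0.30906, 0.15741×(-1.84892)=-0.29103, 0.10648×(-2.23978)=-0.23850, 0.125×(-2.07944)=-0.25993, 0.14352×(-1.94129)=-0.27861.
Sum = -1.92469, so H' = 1.925.

1.925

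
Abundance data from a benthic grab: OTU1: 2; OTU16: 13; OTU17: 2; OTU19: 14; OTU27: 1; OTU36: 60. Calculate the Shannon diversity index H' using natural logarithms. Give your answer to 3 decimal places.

1.057

Total N = 2+13+2+14+1+60 = 92, so the proportions are 0.02174, 0.1413, 0.02174, 0.15217, 0.01087, 0.65217 (working shown to 5 dp, full precision carried).
Each pᵢ ln pᵢ term: 0.02174×(-3.82864)=-0.08323, 0.1413×(-1.95684)=-0.27651, 0.02174×(-3.82864)=-0.08323, 0.15217×(-1.88273)=-0.28650, 0.01087×(-4.52179)=-0.04915, 0.65217×(-0.42744)=-0.27877.
Sum = -1.05739, so H' = 1.057.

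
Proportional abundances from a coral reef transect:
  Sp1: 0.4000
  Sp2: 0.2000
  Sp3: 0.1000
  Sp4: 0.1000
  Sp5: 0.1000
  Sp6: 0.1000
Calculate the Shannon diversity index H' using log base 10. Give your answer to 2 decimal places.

Each pᵢ log₁₀ pᵢ term (working shown to 4 dp, full precision carried): 0.4×(-0.3979)=-0.1592, 0.2×(-0.6990)=-0.1398, 0.1×(-1.0000)=-0.1000, 0.1×(-1.0000)=-0.1000, 0.1×(-1.0000)=-0.1000, 0.1×(-1.0000)=-0.1000.
Sum = -0.6990, so H' = 0.70.

0.70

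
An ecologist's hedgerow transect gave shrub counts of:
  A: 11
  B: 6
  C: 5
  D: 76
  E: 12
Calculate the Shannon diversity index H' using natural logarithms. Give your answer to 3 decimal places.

Total N = 11+6+5+76+12 = 110, so the proportions are 0.1, 0.05455, 0.04545, 0.69091, 0.10909 (working shown to 5 dp, full precision carried).
Each pᵢ ln pᵢ term: 0.1×(-2.30259)=-0.23026, 0.05455×(-2.90872)=-0.15866, 0.04545×(-3.09104)=-0.14050, 0.69091×(-0.36975)=-0.25546, 0.10909×(-2.21557)=-0.24170.
Sum = -1.02658, so H' = 1.027.

1.027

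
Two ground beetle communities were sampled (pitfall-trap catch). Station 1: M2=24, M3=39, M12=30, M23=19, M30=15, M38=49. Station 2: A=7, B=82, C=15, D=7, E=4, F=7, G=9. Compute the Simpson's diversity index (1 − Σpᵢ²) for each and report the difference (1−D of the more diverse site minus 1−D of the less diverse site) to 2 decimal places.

0.23

Station 1: N=176, proportions 0.13636, 0.22159, 0.17045, 0.10795, 0.08523, 0.27841, giving 1−D = 0.80682 (working shown to 5 dp, full precision carried).
Station 2: N=131, proportions 0.05344, 0.62595, 0.1145, 0.05344, 0.03053, 0.05344, 0.0687, giving 1−D = 0.58085.
Difference = |0.80682 − 0.58085| = 0.22597, i.e. 0.23 to 2 decimal places.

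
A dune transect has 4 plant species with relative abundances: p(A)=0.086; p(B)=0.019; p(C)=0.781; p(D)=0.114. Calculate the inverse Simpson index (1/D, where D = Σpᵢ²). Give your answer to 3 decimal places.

D = 0.086² + 0.019² + 0.781² + 0.114² = 0.007396 + 0.000361 + 0.609961 + 0.012996 = 0.630714 (working shown to 6 dp, full precision carried).
So 1/D = 1.58550, i.e. 1.586 to 3 decimal places.

1.586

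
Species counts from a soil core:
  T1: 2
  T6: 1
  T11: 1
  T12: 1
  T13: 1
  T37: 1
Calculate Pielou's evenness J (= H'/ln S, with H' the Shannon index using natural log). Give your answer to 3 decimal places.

0.976

Total N = 2+1+1+1+1+1 = 7, so the proportions are 0.28571, 0.14286, 0.14286, 0.14286, 0.14286, 0.14286 (working shown to 5 dp, full precision carried).
H' = −Σ pᵢ ln pᵢ = −((-0.35793) + (-0.27799) + (-0.27799) + (-0.27799) + (-0.27799) + (-0.27799)) = 1.74787.
With S = 6 species, ln S = 1.79176, so J = 1.74787/1.79176 = 0.97550, i.e. 0.976 to 3 decimal places.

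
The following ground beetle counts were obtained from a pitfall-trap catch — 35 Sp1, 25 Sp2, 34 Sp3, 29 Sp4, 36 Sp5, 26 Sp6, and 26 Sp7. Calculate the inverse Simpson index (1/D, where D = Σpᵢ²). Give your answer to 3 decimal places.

Total N = 35+25+34+29+36+26+26 = 211, so the proportions are 0.1658768, 0.1184834, 0.1611374, 0.1374408, 0.1706161, 0.1232227, 0.1232227 (working shown to 7 dp, full precision carried).
D = 0.1658768² + 0.1184834² + 0.1611374² + 0.1374408² + 0.1706161² + 0.1232227² + 0.1232227² = 0.0275151 + 0.0140383 + 0.0259653 + 0.0188900 + 0.0291099 + 0.0151838 + 0.0151838 = 0.1458862.
So 1/D = 6.85466, i.e. 6.855 to 3 decimal places.

6.855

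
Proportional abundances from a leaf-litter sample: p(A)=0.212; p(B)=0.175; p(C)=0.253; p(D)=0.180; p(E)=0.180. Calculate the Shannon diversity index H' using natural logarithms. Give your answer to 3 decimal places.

1.599

Each pᵢ ln pᵢ term (working shown to 5 dp, full precision carried): 0.212×(-1.55117)=-0.32885, 0.175×(-1.74297)=-0.30502, 0.253×(-1.37437)=-0.34771, 0.18×(-1.71480)=-0.30866, 0.18×(-1.71480)=-0.30866.
Sum = -1.59891, so H' = 1.599.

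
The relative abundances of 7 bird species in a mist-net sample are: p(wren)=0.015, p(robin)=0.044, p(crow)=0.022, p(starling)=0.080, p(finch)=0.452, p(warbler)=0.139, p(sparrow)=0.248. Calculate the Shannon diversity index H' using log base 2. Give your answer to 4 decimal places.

Each pᵢ log₂ pᵢ term (working shown to 6 dp, full precision carried): 0.015×(-6.058894)=-0.090883, 0.044×(-4.506353)=-0.198280, 0.022×(-5.506353)=-0.121140, 0.08×(-3.643856)=-0.291508, 0.452×(-1.145605)=-0.517814, 0.139×(-2.846843)=-0.395711, 0.248×(-2.011588)=-0.498874.
Sum = -2.114210, so H' = 2.1142.

2.1142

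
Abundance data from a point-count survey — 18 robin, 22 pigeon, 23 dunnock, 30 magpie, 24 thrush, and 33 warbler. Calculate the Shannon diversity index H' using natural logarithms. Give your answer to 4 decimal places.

1.7717

Total N = 18+22+23+30+24+33 = 150, so the proportions are 0.12, 0.146667, 0.153333, 0.2, 0.16, 0.22 (working shown to 6 dp, full precision carried).
Each pᵢ ln pᵢ term: 0.12×(-2.120264)=-0.254432, 0.146667×(-1.919593)=-0.281540, 0.153333×(-1.875141)=-0.287522, 0.2×(-1.609438)=-0.321888, 0.16×(-1.832581)=-0.293213, 0.22×(-1.514128)=-0.333108.
Sum = -1.771702, so H' = 1.7717.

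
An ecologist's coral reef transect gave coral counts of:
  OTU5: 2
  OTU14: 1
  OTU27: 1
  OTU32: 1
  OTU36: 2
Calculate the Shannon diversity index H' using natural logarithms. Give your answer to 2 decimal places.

Total N = 2+1+1+1+2 = 7, so the proportions are 0.2857, 0.1429, 0.1429, 0.1429, 0.2857 (working shown to 4 dp, full precision carried).
Each pᵢ ln pᵢ term: 0.2857×(-1.2528)=-0.3579, 0.1429×(-1.9459)=-0.2780, 0.1429×(-1.9459)=-0.2780, 0.1429×(-1.9459)=-0.2780, 0.2857×(-1.2528)=-0.3579.
Sum = -1.5498, so H' = 1.55.

1.55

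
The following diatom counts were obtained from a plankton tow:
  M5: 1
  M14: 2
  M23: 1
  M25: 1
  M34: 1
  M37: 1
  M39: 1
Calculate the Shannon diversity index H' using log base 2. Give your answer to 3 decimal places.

Total N = 1+2+1+1+1+1+1 = 8, so the proportions are 0.125, 0.25, 0.125, 0.125, 0.125, 0.125, 0.125 (working shown to 5 dp, full precision carried).
Each pᵢ log₂ pᵢ term: 0.125×(-3.00000)=-0.37500, 0.25×(-2.00000)=-0.50000, 0.125×(-3.00000)=-0.37500, 0.125×(-3.00000)=-0.37500, 0.125×(-3.00000)=-0.37500, 0.125×(-3.00000)=-0.37500, 0.125×(-3.00000)=-0.37500.
Sum = -2.75000, so H' = 2.750.

2.750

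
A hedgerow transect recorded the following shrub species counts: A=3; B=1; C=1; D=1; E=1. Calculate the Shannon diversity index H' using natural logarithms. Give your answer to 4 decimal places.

1.4751

Total N = 3+1+1+1+1 = 7, so the proportions are 0.428571, 0.142857, 0.142857, 0.142857, 0.142857 (working shown to 6 dp, full precision carried).
Each pᵢ ln pᵢ term: 0.428571×(-0.847298)=-0.363128, 0.142857×(-1.945910)=-0.277987, 0.142857×(-1.945910)=-0.277987, 0.142857×(-1.945910)=-0.277987, 0.142857×(-1.945910)=-0.277987.
Sum = -1.475076, so H' = 1.4751.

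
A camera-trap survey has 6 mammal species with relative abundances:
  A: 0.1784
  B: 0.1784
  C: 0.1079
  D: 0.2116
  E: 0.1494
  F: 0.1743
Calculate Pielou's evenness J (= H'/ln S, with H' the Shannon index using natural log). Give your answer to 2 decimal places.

0.99

H' = −Σ pᵢ ln pᵢ = −((-0.3075) + (-0.3075) + (-0.2402) + (-0.3286) + (-0.2840) + (-0.3045)) = 1.7724 (working shown to 4 dp, full precision carried).
With S = 6 species, ln S = 1.7918, so J = 1.7724/1.7918 = 0.9892, i.e. 0.99 to 2 decimal places.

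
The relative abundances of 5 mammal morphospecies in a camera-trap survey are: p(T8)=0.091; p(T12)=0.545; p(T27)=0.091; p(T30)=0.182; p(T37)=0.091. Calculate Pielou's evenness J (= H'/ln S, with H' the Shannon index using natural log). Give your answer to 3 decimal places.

H' = −Σ pᵢ ln pᵢ = −((-0.21812) + (-0.33080) + (-0.21812) + (-0.31008) + (-0.21812)) = 1.29523 (working shown to 5 dp, full precision carried).
With S = 5 species, ln S = 1.60944, so J = 1.29523/1.60944 = 0.80477, i.e. 0.805 to 3 decimal places.

0.805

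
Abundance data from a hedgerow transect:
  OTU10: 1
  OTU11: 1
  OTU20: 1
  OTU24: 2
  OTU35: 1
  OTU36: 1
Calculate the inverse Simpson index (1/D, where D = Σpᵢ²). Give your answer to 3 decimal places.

5.444

Total N = 1+1+1+2+1+1 = 7, so the proportions are 0.1428571, 0.1428571, 0.1428571, 0.2857143, 0.1428571, 0.1428571 (working shown to 7 dp, full precision carried).
D = 0.1428571² + 0.1428571² + 0.1428571² + 0.2857143² + 0.1428571² + 0.1428571² = 0.0204082 + 0.0204082 + 0.0204082 + 0.0816327 + 0.0204082 + 0.0204082 = 0.1836735.
So 1/D = 5.44444, i.e. 5.444 to 3 decimal places.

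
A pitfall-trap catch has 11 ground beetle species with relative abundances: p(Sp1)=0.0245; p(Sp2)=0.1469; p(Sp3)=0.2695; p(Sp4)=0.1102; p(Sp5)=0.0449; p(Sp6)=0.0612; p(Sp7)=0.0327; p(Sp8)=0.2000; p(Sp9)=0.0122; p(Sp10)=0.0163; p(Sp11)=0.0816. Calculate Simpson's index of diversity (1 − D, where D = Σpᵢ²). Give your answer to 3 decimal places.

D = 0.0245² + 0.1469² + 0.2695² + 0.1102² + 0.0449² + 0.0612² + 0.0327² + 0.2² + 0.0122² + 0.0163² + 0.0816² = 0.00060 + 0.02158 + 0.07263 + 0.01214 + 0.00202 + 0.00375 + 0.00107 + 0.04000 + 0.00015 + 0.00027 + 0.00666 = 0.16086 (working shown to 5 dp, full precision carried).
So 1 − D = 0.83914, i.e. 0.839 to 3 decimal places.

0.839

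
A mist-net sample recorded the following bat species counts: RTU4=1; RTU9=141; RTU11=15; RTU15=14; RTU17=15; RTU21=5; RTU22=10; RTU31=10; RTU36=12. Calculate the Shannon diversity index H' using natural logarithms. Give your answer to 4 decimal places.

Total N = 1+141+15+14+15+5+10+10+12 = 223, so the proportions are 0.004484, 0.632287, 0.067265, 0.06278, 0.067265, 0.022422, 0.044843, 0.044843, 0.053812 (working shown to 6 dp, full precision carried).
Each pᵢ ln pᵢ term: 0.004484×(-5.407172)=-0.024247, 0.632287×(-0.458412)=-0.289848, 0.067265×(-2.699122)=-0.181555, 0.06278×(-2.768114)=-0.173783, 0.067265×(-2.699122)=-0.181555, 0.022422×(-3.797734)=-0.085151, 0.044843×(-3.104587)=-0.139219, 0.044843×(-3.104587)=-0.139219, 0.053812×(-2.922265)=-0.157252.
Sum = -1.371830, so H' = 1.3718.

1.3718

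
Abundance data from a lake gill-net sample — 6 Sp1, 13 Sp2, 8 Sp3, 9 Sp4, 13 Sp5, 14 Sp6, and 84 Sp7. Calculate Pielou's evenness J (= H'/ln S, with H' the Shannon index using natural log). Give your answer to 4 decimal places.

Total N = 6+13+8+9+13+14+84 = 147, so the proportions are 0.040816, 0.088435, 0.054422, 0.061224, 0.088435, 0.095238, 0.571429 (working shown to 6 dp, full precision carried).
H' = −Σ pᵢ ln pᵢ = −((-0.130558) + (-0.214499) + (-0.158421) + (-0.171013) + (-0.214499) + (-0.223941) + (-0.319780)) = 1.432710.
With S = 7 species, ln S = 1.945910, so J = 1.432710/1.945910 = 0.736267, i.e. 0.7363 to 4 decimal places.

0.7363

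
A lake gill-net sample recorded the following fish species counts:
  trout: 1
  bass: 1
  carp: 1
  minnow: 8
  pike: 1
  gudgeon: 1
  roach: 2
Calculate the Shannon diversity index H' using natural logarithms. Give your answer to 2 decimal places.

1.51

Total N = 1+1+1+8+1+1+2 = 15, so the proportions are 0.0667, 0.0667, 0.0667, 0.5333, 0.0667, 0.0667, 0.1333 (working shown to 4 dp, full precision carried).
Each pᵢ ln pᵢ term: 0.0667×(-2.7081)=-0.1805, 0.0667×(-2.7081)=-0.1805, 0.0667×(-2.7081)=-0.1805, 0.5333×(-0.6286)=-0.3353, 0.0667×(-2.7081)=-0.1805, 0.0667×(-2.7081)=-0.1805, 0.1333×(-2.0149)=-0.2687.
Sum = -1.5066, so H' = 1.51.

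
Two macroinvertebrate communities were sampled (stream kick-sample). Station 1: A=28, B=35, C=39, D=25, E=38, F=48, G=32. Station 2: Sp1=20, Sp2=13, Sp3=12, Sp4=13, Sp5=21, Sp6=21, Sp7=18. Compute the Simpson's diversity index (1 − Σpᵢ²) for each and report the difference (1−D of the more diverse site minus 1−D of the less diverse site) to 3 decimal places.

Station 1: N=245, proportions 0.11429, 0.14286, 0.15918, 0.10204, 0.1551, 0.19592, 0.13061, giving 1−D = 0.85128 (working shown to 5 dp, full precision carried).
Station 2: N=118, proportions 0.16949, 0.11017, 0.10169, 0.11017, 0.17797, 0.17797, 0.15254, giving 1−D = 0.85004.
Difference = |0.85128 − 0.85004| = 0.00124, i.e. 0.001 to 3 decimal places.

0.001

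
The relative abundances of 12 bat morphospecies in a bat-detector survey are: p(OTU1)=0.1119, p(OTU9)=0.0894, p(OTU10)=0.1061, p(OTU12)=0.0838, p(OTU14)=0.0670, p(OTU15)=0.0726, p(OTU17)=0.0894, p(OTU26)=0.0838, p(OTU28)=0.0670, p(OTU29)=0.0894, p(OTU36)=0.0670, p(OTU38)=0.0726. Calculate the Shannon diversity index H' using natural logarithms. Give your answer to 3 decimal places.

2.470

Each pᵢ ln pᵢ term (working shown to 5 dp, full precision carried): 0.1119×(-2.19015)=-0.24508, 0.0894×(-2.41463)=-0.21587, 0.1061×(-2.24337)=-0.23802, 0.0838×(-2.47932)=-0.20777, 0.067×(-2.70306)=-0.18111, 0.0726×(-2.62279)=-0.19041, 0.0894×(-2.41463)=-0.21587, 0.0838×(-2.47932)=-0.20777, 0.067×(-2.70306)=-0.18111, 0.0894×(-2.41463)=-0.21587, 0.067×(-2.70306)=-0.18111, 0.0726×(-2.62279)=-0.19041.
Sum = -2.47038, so H' = 2.470.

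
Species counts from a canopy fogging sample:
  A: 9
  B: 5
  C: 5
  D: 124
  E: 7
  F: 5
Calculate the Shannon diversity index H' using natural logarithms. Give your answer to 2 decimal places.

0.82

Total N = 9+5+5+124+7+5 = 155, so the proportions are 0.0581, 0.0323, 0.0323, 0.8, 0.0452, 0.0323 (working shown to 4 dp, full precision carried).
Each pᵢ ln pᵢ term: 0.0581×(-2.8462)=-0.1653, 0.0323×(-3.4340)=-0.1108, 0.0323×(-3.4340)=-0.1108, 0.8×(-0.2231)=-0.1785, 0.0452×(-3.0975)=-0.1399, 0.0323×(-3.4340)=-0.1108.
Sum = -0.8160, so H' = 0.82.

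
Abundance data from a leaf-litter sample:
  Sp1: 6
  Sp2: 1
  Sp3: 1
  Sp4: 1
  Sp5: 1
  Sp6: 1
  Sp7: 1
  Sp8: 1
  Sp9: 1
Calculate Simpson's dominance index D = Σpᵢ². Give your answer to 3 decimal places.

0.224

Total N = 6+1+1+1+1+1+1+1+1 = 14, so the proportions are 0.42857, 0.07143, 0.07143, 0.07143, 0.07143, 0.07143, 0.07143, 0.07143, 0.07143 (working shown to 5 dp, full precision carried).
D = 0.42857² + 0.07143² + 0.07143² + 0.07143² + 0.07143² + 0.07143² + 0.07143² + 0.07143² + 0.07143² = 0.18367 + 0.00510 + 0.00510 + 0.00510 + 0.00510 + 0.00510 + 0.00510 + 0.00510 + 0.00510 = 0.22449.
To 3 decimal places, D = 0.224.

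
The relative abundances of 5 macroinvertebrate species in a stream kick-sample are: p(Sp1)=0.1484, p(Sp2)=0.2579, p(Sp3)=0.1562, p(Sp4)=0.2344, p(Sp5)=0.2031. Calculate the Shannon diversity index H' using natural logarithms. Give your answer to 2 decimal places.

Each pᵢ ln pᵢ term (working shown to 4 dp, full precision carried): 0.1484×(-1.9078)=-0.2831, 0.2579×(-1.3552)=-0.3495, 0.1562×(-1.8566)=-0.2900, 0.2344×(-1.4507)=-0.3401, 0.2031×(-1.5941)=-0.3238.
Sum = -1.5864, so H' = 1.59.

1.59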